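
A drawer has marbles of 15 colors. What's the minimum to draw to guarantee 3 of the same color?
31
Worst case: 2 of each = 30. One more: 31.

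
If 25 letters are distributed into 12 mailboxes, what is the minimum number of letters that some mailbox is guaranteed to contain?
3

Solution: Pigeonhole: ⌈25/12⌉ = 3.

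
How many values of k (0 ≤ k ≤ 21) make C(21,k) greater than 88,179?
Row 21 is unimodal and symmetric about k=21/2. C(21,6)=54,264 ≤ 88,179; C(21,7)=116,280 > 88,179; by symmetry C(21,k) > 88,179 for k = 7..14. That's 14 - 7 + 1 = 8 values.

Answer: 8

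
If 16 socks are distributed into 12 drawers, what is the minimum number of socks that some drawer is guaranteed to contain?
2

Working:
Pigeonhole: ⌈16/12⌉ = 2.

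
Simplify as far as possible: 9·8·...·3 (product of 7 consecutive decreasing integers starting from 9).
181,440

Solution: This is P(9,7) = 9!/(2)! = 181,440.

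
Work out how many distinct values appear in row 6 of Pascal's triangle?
4

Explanation: Row 6 has entries C(6,0)..C(6,6); by symmetry C(6,k)=C(6,6-k), giving 4 distinct values.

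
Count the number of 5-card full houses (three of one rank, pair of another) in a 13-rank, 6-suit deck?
46,800

Explanation: Triple rank: 13. Triple suits: C(6,3)=20. Pair rank: 12. Pair suits: C(6,2)=15. Total: 46,800.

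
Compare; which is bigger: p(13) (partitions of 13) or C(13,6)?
C(13,6)

Pentagonal recurrence p(n) = p(n−1) + p(n−2) − p(n−5) − p(n−7) + …: p(13) = p(12) + p(11) − p(8) − p(6) + p(1) = 77 + 56 − 22 − 11 + 1 = 101; C(13,6) = 1,716.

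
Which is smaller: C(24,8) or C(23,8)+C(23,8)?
C(24,8)

Explanation: C(24,8)=735,471; C(23,8)+C(23,8)=490,314+490,314=980,628.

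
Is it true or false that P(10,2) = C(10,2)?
False

P(10,2) = 90 but C(10,2) = 45; they differ by a factor of 2! = 2, so the statement does not hold.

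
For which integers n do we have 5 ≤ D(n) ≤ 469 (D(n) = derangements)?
4, 5, 6

Solution: Using D(n) = (n−1)[D(n−1) + D(n−2)] with D(1)=0, D(2)=1: D(3)=2; D(4)=9; D(5)=44; D(6)=265; D(7)=1,854. So valid n = 4, 5, 6.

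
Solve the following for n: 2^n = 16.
2^4 = 16, so n = 4.
Final answer: 4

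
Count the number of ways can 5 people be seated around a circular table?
Circular arrangements: (5-1)! = 24.
Final answer: 24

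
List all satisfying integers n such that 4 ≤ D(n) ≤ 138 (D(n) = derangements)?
4, 5

Using D(n) = (n−1)[D(n−1) + D(n−2)] with D(1)=0, D(2)=1: D(3)=2; D(4)=9; D(5)=44; D(6)=265. So valid n = 4, 5.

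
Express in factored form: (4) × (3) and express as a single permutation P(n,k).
Product of 2 consecutive descending integers starting at 4: P(4,2) = 4!/2! = 12.
Final answer: P(4,2) = 4!/(2)!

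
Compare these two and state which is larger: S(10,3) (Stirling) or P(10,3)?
S(10,3)
S(10,3) = 3·S(9,3) + S(9,2) = 3·3,025 + 255 = 9,330; P(10,3) = 720.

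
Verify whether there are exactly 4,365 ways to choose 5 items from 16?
C(16,5) = 4,368 ≠ 4365.

Answer: False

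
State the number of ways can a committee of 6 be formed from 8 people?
C(8,6) = 8! / (6! × (8-6)!)
         = 8! / (6! × 2!)
         = 28
Final answer: 28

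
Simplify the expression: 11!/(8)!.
990
This equals 11×10×9 = 990.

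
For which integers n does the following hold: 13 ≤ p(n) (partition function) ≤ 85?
7, 8, 9, 10, 11, 12

Explanation: Tabulating p(n) via p(n) = p(n−1) + p(n−2) − p(n−5) − p(n−7) + …: p(6)=11; p(7)=15; p(8)=22; p(9)=30; p(10)=42; p(11)=56; p(12)=77; p(13)=101. So valid n = 7, 8, 9, 10, 11, 12.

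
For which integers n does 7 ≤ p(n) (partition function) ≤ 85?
5, 6, 7, 8, 9, 10, 11, 12

Reasoning: Tabulating p(n) via p(n) = p(n−1) + p(n−2) − p(n−5) − p(n−7) + …: p(4)=5; p(5)=7; p(6)=11; p(7)=15; p(8)=22; p(9)=30; p(10)=42; p(11)=56; p(12)=77; p(13)=101. So valid n = 5, 6, 7, 8, 9, 10, 11, 12.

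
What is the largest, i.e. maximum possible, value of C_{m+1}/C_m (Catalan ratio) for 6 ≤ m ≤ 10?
7/2

Working:
C_{m+1}/C_m = 2(2m+1)/(m+2), which increases with m. Maximum at m = 10: 2·21/12 = 7/2.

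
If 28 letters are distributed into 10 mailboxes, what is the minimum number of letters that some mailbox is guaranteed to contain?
3

Explanation: Pigeonhole: ⌈28/10⌉ = 3.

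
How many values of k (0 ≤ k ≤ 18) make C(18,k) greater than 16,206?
7

Solution: Row 18 is unimodal and symmetric about k=18/2. C(18,5)=8,568 ≤ 16,206; C(18,6)=18,564 > 16,206; by symmetry C(18,k) > 16,206 for k = 6..12. That's 12 - 6 + 1 = 7 values.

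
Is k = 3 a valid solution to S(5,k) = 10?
No

Working:
S(5,3) = 3·S(4,3) + S(4,2) = 3·6 + 7 = 25, which does not equal 10.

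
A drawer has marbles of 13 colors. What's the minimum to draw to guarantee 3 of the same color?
27

Worst case: 2 of each = 26. One more: 27.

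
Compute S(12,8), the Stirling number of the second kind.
Using the Stirling recurrence: S(n,k) = k·S(n-1,k) + S(n-1,k-1)
S(12,8) = 8·S(11,8) + S(11,7)
         = 8·11880 + 63987
         = 95040 + 63987
         = 159,027

Answer: 159,027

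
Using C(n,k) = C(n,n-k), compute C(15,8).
6,435

C(15,8) = C(15,7) = 6,435.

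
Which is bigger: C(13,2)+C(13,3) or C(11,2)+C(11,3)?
C(13,2)+C(13,3)

Explanation: First=364, Second=220.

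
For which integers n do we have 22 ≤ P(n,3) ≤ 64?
4, 5

Working:
P(3,3)=6; P(4,3)=24; P(5,3)=60; P(6,3)=120. So valid n = 4, 5.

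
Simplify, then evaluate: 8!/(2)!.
20,160

Explanation: This equals 8×7×...×3 = 20,160.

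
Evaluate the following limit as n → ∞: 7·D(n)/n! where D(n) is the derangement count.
7/e

Solution: D(n)/n! → 1/e, so 7·D(n)/n! → 7/e.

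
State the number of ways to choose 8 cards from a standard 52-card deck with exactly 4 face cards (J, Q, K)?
45,238,050

Explanation: 12 face cards and 40 non-face cards: C(12,4) × C(40,4) = 495 × 91,390 = 45,238,050.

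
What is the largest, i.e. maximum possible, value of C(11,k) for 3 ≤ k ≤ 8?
462

Working:
C(11,k) is maximised at the centre of the row: C(11,5) = 462.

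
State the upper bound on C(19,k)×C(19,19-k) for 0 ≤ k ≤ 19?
C(19,k)·C(19,19-k) = C(19,k)², maximised at the centre k = 9: C(19,9)² = 8,533,694,884.
Final answer: 8,533,694,884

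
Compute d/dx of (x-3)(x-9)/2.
(2x - 12)/2
d/dx[(x-3)(x-9)] = (x-9) + (x-3) = 2x - 12. Dividing by 2 gives (2x - 12)/2.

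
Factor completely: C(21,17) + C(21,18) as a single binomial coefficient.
By Pascal's identity: C(21,17) + C(21,18) = C(22,18) = 7,315.

Answer: C(22,18)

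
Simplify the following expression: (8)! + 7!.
45,360

Explanation: (8)! + 7! = (8)·7! + 7! = (8+1)·7! = 9·7! = 45,360.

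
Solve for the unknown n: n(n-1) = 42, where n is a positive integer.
n² − n − 42 = 0, so n = (1 ± √(1 + 4·42))/2 = (1 ± √169)/2 = (1 ± 13)/2, i.e. n = 7 or n = -6. Taking the positive root, n = 7 (check: 7×6 = 42).
Final answer: 7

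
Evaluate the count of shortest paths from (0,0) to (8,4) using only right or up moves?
495

Reasoning: Choose 8 rights from 12 moves: C(12,8) = 495.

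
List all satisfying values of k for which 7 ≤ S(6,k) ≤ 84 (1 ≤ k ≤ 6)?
2, 4, 5

Solution: S(6,1)=1; S(6,2)=31; S(6,3)=90; S(6,4)=65; S(6,5)=15; S(6,6)=1. So valid k = 2, 4, 5.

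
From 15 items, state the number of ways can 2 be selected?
105

Working:
C(15,2) = 15! / (2! × (15-2)!)
         = 15! / (2! × 13!)
         = 105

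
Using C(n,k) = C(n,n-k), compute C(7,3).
35

Reasoning: C(7,3) = C(7,4) = 35.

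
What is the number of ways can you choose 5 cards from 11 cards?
462
C(11,5) = 11! / (5! × (11-5)!)
         = 11! / (5! × 6!)
         = 462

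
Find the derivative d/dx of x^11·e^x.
Product rule: d/dx[x^11]·e^x + x^11·d/dx[e^x] = 11x^{10}e^x + x^11e^x.

Answer: (11x^10 + x^11)e^x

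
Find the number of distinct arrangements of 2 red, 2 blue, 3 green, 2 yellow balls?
7,560

Working:
Multinomial: 9!/(2! × 2! × 3! × 2!) = 7,560.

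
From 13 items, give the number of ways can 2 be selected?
78

C(13,2) = 13! / (2! × (13-2)!)
         = 13! / (2! × 11!)
         = 78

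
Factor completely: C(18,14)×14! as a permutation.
C(18,14)×14! = [18!/(14!(4)!)]×14! = 18!/(4)! = P(18,14) = 266,765,571,072,000.
Final answer: P(18,14)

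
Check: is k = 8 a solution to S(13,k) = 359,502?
S(13,8) = 8·S(12,8) + S(12,7) = 8·159,027 + 627,396 = 1,899,612, which does not equal 359,502.

Answer: No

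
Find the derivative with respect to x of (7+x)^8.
8(7+x)^7

Using the power rule: d/dx (7+x)^8 = 8(7+x)^{7}.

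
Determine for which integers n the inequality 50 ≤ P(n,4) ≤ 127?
P(4,4)=24; P(5,4)=120; P(6,4)=360. So valid n = 5.

Answer: 5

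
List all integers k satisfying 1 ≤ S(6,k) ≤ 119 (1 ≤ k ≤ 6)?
1, 2, 3, 4, 5, 6

Explanation: S(6,1)=1; S(6,2)=31; S(6,3)=90; S(6,4)=65; S(6,5)=15; S(6,6)=1. So valid k = 1, 2, 3, 4, 5, 6.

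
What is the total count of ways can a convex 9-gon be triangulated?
429

Working:
Using the Catalan number formula: C_n = C(2n, n) / (n+1)
C_7 = C(14, 7) / (7+1)
     = 3432 / 8
     = 429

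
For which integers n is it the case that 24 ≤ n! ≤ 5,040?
4, 5, 6, 7

Reasoning: n! is strictly increasing; 4! = 24 and 7! = 5,040, so valid n = 4, 5, 6, 7.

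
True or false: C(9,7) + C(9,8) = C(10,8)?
Pascal's identity C(n,k) + C(n,k+1) = C(n+1,k+1): 36 + 9 = 45 = C(10,8).
Final answer: True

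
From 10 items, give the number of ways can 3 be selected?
C(10,3) = 10! / (3! × (10-3)!)
         = 10! / (3! × 7!)
         = 120
Final answer: 120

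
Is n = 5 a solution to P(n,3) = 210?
No

Explanation: P(5,3) = 5·4·3 = 60, which does not equal 210.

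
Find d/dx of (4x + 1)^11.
44(4x + 1)^10

Solution: Chain rule: 11(4x+1)^{10} × 4 = 44(4x+1)^{10}.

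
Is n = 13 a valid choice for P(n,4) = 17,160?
Yes

Working:
P(13,4) = 13·12·11·10 = 17,160, which equals 17,160.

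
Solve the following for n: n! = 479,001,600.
12

Explanation: n! is strictly increasing. 10! = 3,628,800, 11! = 39,916,800, 12! = 479,001,600 ✓. So n = 12.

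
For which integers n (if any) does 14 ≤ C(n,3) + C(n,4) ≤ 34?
5

Reasoning: C(4,3)+C(4,4)=5; C(5,3)+C(5,4)=15; C(6,3)+C(6,4)=35. So valid n = 5.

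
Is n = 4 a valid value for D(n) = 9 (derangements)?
Yes

Solution: D(4) = (4-1)·[D(3) + D(2)] = 3·[2 + 1] = 9, which equals 9.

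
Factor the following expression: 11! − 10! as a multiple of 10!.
10 × 10! = 36,288,000

Reasoning: 11! − 10! = 11·10! − 10! = (11 − 1)·10! = 10 × 10! = 36,288,000.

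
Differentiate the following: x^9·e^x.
(9x^8 + x^9)e^x

Reasoning: Product rule: d/dx[x^9]·e^x + x^9·d/dx[e^x] = 9x^{8}e^x + x^9e^x.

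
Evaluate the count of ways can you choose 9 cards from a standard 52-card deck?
3,679,075,400

C(52,9) = 3,679,075,400.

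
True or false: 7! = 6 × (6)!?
7! = 7 × 6! = 5,040, but 6 × 6! = 4,320.
Final answer: False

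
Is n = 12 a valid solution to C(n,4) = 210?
No

Explanation: C(12,4) = 12·11·10·9/4! = 11,880/24 = 495, which does not equal 210.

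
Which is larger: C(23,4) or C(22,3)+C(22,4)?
Equal

Working:
By Pascal's identity: C(23,4) = C(22,3)+C(22,4) = 8,855. Equal.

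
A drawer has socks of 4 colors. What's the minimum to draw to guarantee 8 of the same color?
Worst case: 7 of each = 28. One more: 29.
Final answer: 29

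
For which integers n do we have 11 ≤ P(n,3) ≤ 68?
4, 5
P(3,3)=6; P(4,3)=24; P(5,3)=60; P(6,3)=120. So valid n = 4, 5.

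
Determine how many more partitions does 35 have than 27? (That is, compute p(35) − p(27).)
11,873

Solution: Pentagonal recurrence p(n) = p(n−1) + p(n−2) − p(n−5) − p(n−7) + …: p(35) = p(34) + p(33) − p(30) − p(28) + p(23) + p(20) − p(13) − p(9) + p(0) = 12,310 + 10,143 − 5,604 − 3,718 + 1,255 + 627 − 101 − 30 + 1 = 14,883.
p(27) = p(26) + p(25) − p(22) − p(20) + p(15) + p(12) − p(5) − p(1) = 2,436 + 1,958 − 1,002 − 627 + 176 + 77 − 7 − 1 = 3,010.
Difference = 14,883 − 3,010 = 11,873.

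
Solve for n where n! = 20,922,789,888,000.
16

Working:
n! is strictly increasing. 14! = 87,178,291,200, 15! = 1,307,674,368,000, 16! = 20,922,789,888,000 ✓. So n = 16.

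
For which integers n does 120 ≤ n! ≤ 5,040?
5, 6, 7

Solution: n! is strictly increasing; 5! = 120 and 7! = 5,040, so valid n = 5, 6, 7.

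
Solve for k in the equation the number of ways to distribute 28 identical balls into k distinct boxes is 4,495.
4

Stars and bars: the count is C(28+k−1, k−1), increasing in k. k=2: C(29,1) = 29, k=3: C(30,2) = 435, k=4: C(31,3) = 4,495 ✓. So k = 4.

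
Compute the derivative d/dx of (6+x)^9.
9(6+x)^8

Solution: Using the power rule: d/dx (6+x)^9 = 9(6+x)^{8}.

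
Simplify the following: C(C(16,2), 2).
C(16,2) = 120, then C(120, 2) = 7,140.

Answer: 7,140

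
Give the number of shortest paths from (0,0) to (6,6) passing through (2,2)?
420

To (2,2): C(4,2)=6. From there: C(8,4)=70. Total: 420.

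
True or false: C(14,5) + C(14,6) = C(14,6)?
False

Explanation: Pascal's identity gives C(15,6) = 5,005, whereas C(14,6) = 3,003.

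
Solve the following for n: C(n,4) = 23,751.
29

Working:
C(n,4) = n(n−1)(n−2)(n−3)/4! is increasing in n, and n(n−1)(n−2)(n−3) = 4!·23,751 = 570,024 ≈ (n−1.5)^4 gives n ≈ 29.0. Check: C(27,4) = 17,550, C(28,4) = 20,475, C(29,4) = 23,751 ✓. So n = 29.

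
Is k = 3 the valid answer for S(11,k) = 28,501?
Yes

Reasoning: S(11,3) = 3·S(10,3) + S(10,2) = 3·9,330 + 511 = 28,501, which equals 28,501.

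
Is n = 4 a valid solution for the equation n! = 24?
Yes

Working:
4! = 4·3! = 4·6 = 24, which equals 24.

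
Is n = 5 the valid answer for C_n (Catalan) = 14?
No

Reasoning: C_5 = C(10,5)/(5+1) = 252/6 = 42, which does not equal 14.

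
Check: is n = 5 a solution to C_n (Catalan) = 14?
No
C_5 = C(10,5)/(5+1) = 252/6 = 42, which does not equal 14.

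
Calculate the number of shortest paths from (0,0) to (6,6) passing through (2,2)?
420

Solution: To (2,2): C(4,2)=6. From there: C(8,4)=70. Total: 420.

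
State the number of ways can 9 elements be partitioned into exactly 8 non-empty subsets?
36

This equals S(9,8), the Stirling number of the 2nd kind.
Using the Stirling recurrence: S(n,k) = k·S(n-1,k) + S(n-1,k-1)
S(9,8) = 8·S(8,8) + S(8,7)
         = 8·1 + 28
         = 8 + 28
         = 36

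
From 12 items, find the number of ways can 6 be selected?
924
C(12,6) = 12! / (6! × (12-6)!)
         = 12! / (6! × 6!)
         = 924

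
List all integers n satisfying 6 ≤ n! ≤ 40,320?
3, 4, 5, 6, 7, 8

Working:
n! is strictly increasing; 3! = 6 and 8! = 40,320, so valid n = 3, 4, 5, 6, 7, 8.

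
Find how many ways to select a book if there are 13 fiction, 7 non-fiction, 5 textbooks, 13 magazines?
By the addition principle: 13 + 7 + 5 + 13 = 38.
Final answer: 38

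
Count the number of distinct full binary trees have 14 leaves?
742,900

Using the Catalan number formula: C_n = C(2n, n) / (n+1)
C_13 = C(26, 13) / (13+1)
     = 10400600 / 14
     = 742,900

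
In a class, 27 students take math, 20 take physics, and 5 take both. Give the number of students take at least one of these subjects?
42

Explanation: |A∪B| = |A|+|B|-|A∩B| = 27+20-5 = 42.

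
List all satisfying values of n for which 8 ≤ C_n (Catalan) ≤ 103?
4, 5
C_3=5; C_4=14; C_5=42; C_6=132. So valid n = 4, 5.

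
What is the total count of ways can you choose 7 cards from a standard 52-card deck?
C(52,7) = 133,784,560.

Answer: 133,784,560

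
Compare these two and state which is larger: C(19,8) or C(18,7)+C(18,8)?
Equal

Solution: By Pascal's identity: C(19,8) = C(18,7)+C(18,8) = 75,582. Equal.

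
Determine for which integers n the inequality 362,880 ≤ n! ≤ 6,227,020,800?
n! is strictly increasing; 9! = 362,880 and 13! = 6,227,020,800, so valid n = 9, 10, 11, 12, 13.

Answer: 9, 10, 11, 12, 13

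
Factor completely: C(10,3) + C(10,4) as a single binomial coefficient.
By Pascal's identity: C(10,3) + C(10,4) = C(11,4) = 330.
Final answer: C(11,4)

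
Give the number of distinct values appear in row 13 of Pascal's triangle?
7

Working:
Row 13 has entries C(13,0)..C(13,13); by symmetry C(13,k)=C(13,13-k), giving 7 distinct values.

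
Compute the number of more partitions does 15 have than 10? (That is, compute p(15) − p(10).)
134

Explanation: Pentagonal recurrence p(n) = p(n−1) + p(n−2) − p(n−5) − p(n−7) + …: p(15) = p(14) + p(13) − p(10) − p(8) + p(3) + p(0) = 135 + 101 − 42 − 22 + 3 + 1 = 176.
p(10) = p(9) + p(8) − p(5) − p(3) = 30 + 22 − 7 − 3 = 42.
Difference = 176 − 42 = 134.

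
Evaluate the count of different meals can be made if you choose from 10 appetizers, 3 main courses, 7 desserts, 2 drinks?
By the multiplication principle: 10 × 3 × 7 × 2 = 420.
Final answer: 420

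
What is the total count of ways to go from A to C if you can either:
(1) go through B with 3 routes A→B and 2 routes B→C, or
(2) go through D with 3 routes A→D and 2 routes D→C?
12

Solution: Route via B: 3×2=6. Route via D: 3×2=6. Total: 12.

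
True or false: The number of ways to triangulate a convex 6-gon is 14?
True

Working:
Triangulations of a convex 6-gon are counted by the Catalan number C_4: C_4 = C(8,4)/(4+1) = 70/5 = 14.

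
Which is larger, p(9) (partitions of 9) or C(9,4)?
C(9,4)
Pentagonal recurrence p(n) = p(n−1) + p(n−2) − p(n−5) − p(n−7) + …: p(9) = p(8) + p(7) − p(4) − p(2) = 22 + 15 − 5 − 2 = 30; C(9,4) = 126.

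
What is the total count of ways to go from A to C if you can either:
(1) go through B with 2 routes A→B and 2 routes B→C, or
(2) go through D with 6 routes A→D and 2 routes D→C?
16
Route via B: 2×2=4. Route via D: 6×2=12. Total: 16.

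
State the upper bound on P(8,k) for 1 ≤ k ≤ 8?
40,320

Solution: P(8,k) increases in k, so maximum at k = 8: 8! = 40,320.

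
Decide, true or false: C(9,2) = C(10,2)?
False

Solution: LHS = C(9,2) = 36; RHS = C(10,2) = 45. 36 ≠ 45, so the statement does not hold.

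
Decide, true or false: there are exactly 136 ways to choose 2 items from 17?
True

Explanation: C(17,2) = 136.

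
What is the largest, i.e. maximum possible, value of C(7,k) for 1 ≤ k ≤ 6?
35
C(7,k) is maximised at the centre of the row: C(7,3) = 35.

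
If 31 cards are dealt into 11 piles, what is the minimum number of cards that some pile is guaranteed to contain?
3

Working:
Pigeonhole: ⌈31/11⌉ = 3.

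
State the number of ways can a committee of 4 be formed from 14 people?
1,001

Working:
C(14,4) = 14! / (4! × (14-4)!)
         = 14! / (4! × 10!)
         = 1,001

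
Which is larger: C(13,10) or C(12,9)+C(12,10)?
Equal

Solution: By Pascal's identity: C(13,10) = C(12,9)+C(12,10) = 286. Equal.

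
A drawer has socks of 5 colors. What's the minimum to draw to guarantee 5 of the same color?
Worst case: 4 of each = 20. One more: 21.
Final answer: 21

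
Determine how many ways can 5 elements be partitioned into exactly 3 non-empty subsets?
25

Solution: This equals S(5,3), the Stirling number of the 2nd kind.
Using the Stirling recurrence: S(n,k) = k·S(n-1,k) + S(n-1,k-1)
S(5,3) = 3·S(4,3) + S(4,2)
         = 3·6 + 7
         = 18 + 7
         = 25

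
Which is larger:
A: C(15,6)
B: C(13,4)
A=C(15,6)=5,005, B=C(13,4)=715.

Answer: A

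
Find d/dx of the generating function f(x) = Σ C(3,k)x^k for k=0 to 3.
Σ k·C(3,k)x^(k-1) for k=1 to 3

Reasoning: Term-by-term differentiation gives Σ k·C(3,k)x^{k-1} for k=1 to 3.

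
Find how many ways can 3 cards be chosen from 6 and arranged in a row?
120

Reasoning: P(6,3) = 6!/(6-3)! = 120.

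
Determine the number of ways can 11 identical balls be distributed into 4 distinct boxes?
C(11+4-1, 4-1) = C(14, 3) = 364.

Answer: 364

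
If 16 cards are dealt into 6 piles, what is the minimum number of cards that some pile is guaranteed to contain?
3
Pigeonhole: ⌈16/6⌉ = 3.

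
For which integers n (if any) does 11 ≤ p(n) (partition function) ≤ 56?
6, 7, 8, 9, 10, 11
Tabulating p(n) via p(n) = p(n−1) + p(n−2) − p(n−5) − p(n−7) + …: p(5)=7; p(6)=11; p(7)=15; p(8)=22; p(9)=30; p(10)=42; p(11)=56; p(12)=77. So valid n = 6, 7, 8, 9, 10, 11.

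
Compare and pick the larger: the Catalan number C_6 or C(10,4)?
C(10,4)

Explanation: C_6 = C(12,6)/(6+1) = 924/7 = 132; C(10,4) = 210.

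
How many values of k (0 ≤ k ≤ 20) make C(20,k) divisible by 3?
Checking C(20,k) mod 3 for k = 0..20: divisible at k = 3, 4, 5, 6, 7, 8, 12, 13, 14, 15, 16, 17. That's 12 values.

Answer: 12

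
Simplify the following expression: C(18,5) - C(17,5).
C(18,5) - C(17,5) = C(17,4) = 2,380.

Answer: 2,380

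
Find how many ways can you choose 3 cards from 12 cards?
C(12,3) = 12! / (3! × (12-3)!)
         = 12! / (3! × 9!)
         = 220

Answer: 220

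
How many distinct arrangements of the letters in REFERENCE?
7,560

Word has 9 letters (R=2, E=4, F=1, N=1, C=1). Arrangements: 9!/Π(k!) = 7,560.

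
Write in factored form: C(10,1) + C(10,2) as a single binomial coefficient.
C(11,2)

By Pascal's identity: C(10,1) + C(10,2) = C(11,2) = 55.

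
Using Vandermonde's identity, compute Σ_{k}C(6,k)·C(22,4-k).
20,475

Solution: = C(6+22,4) = C(28,4) = 20,475.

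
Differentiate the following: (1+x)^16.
16(1+x)^15
Using the power rule: d/dx (1+x)^16 = 16(1+x)^{15}.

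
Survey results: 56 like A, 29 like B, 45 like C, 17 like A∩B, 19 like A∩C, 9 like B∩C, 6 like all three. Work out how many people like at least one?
91

Explanation: |A∪B∪C| = 56+29+45-17-19-9+6 = 91.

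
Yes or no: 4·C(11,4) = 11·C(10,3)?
Yes

Solution: Absorption identity k·C(n,k) = n·C(n-1,k-1). LHS = 4·330 = 1,320; RHS = 11·120 = 1,320.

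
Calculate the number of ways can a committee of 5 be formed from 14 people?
2,002

Explanation: C(14,5) = 14! / (5! × (14-5)!)
         = 14! / (5! × 9!)
         = 2,002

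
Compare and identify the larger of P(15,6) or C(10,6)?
P(15,6)
P(15,6)=3,603,600, C(10,6)=210.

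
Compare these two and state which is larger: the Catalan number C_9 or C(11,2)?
C_9

C_9 = C(18,9)/(9+1) = 48,620/10 = 4,862; C(11,2) = 55.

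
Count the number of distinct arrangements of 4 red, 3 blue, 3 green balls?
4,200

Reasoning: Multinomial: 10!/(4! × 3! × 3!) = 4,200.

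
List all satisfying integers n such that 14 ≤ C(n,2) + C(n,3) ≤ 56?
5, 6, 7

Working:
C(4,2)+C(4,3)=10; C(5,2)+C(5,3)=20; C(6,2)+C(6,3)=35; C(7,2)+C(7,3)=56; C(8,2)+C(8,3)=84. So valid n = 5, 6, 7.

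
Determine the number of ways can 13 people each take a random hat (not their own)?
2,290,792,932

Solution: Using D(n) = (n-1)[D(n-1) + D(n-2)]:
D(13) = (13-1) × [D(12) + D(11)]
      = 12 × [176214841 + 14684570]
      = 12 × 190899411
      = 2,290,792,932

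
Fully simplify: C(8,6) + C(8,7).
By Pascal's identity: C(9,7) = 36.

Answer: 36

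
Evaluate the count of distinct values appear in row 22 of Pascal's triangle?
12

Solution: Row 22 has entries C(22,0)..C(22,22); by symmetry C(22,k)=C(22,22-k), giving 12 distinct values.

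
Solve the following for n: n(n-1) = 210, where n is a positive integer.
15

n² − n − 210 = 0, so n = (1 ± √(1 + 4·210))/2 = (1 ± √841)/2 = (1 ± 29)/2, i.e. n = 15 or n = -14. Taking the positive root, n = 15 (check: 15×14 = 210).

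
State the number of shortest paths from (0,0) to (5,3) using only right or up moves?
56
Choose 5 rights from 8 moves: C(8,5) = 56.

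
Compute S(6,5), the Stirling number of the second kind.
15
Using the Stirling recurrence: S(n,k) = k·S(n-1,k) + S(n-1,k-1)
S(6,5) = 5·S(5,5) + S(5,4)
         = 5·1 + 10
         = 5 + 10
         = 15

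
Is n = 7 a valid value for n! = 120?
7! = 7·6! = 7·720 = 5,040, which does not equal 120.

Answer: No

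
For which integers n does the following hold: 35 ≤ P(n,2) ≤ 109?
7, 8, 9, 10

P(6,2)=30; P(7,2)=42; P(8,2)=56; P(9,2)=72; P(10,2)=90; P(11,2)=110. So valid n = 7, 8, 9, 10.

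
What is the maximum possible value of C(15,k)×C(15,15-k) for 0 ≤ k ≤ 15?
C(15,k)·C(15,15-k) = C(15,k)², maximised at the centre k = 7: C(15,7)² = 41,409,225.
Final answer: 41,409,225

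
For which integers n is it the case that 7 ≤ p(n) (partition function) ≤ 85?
5, 6, 7, 8, 9, 10, 11, 12

Tabulating p(n) via p(n) = p(n−1) + p(n−2) − p(n−5) − p(n−7) + …: p(4)=5; p(5)=7; p(6)=11; p(7)=15; p(8)=22; p(9)=30; p(10)=42; p(11)=56; p(12)=77; p(13)=101. So valid n = 5, 6, 7, 8, 9, 10, 11, 12.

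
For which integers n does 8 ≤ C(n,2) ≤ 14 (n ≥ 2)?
5

Reasoning: C(4,2)=6; C(5,2)=10; C(6,2)=15. So valid n = 5.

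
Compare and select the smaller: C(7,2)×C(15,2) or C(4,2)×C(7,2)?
C(4,2)×C(7,2)

C(7,2)×C(15,2)=2,205, C(4,2)×C(7,2)=126.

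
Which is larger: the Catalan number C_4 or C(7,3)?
C(7,3)

Explanation: C_4 = C(8,4)/(4+1) = 70/5 = 14; C(7,3) = 35.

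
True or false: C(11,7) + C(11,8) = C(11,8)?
False

Working:
Pascal's identity gives C(12,8) = 495, whereas C(11,8) = 165.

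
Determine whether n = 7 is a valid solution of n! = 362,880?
No

Explanation: 7! = 7·6! = 7·720 = 5,040, which does not equal 362,880.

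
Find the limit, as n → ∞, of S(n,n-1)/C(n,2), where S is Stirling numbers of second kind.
1
S(n,n-1) = C(n,2), so the limit is 1.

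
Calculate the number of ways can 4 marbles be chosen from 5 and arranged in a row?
120

P(5,4) = 5!/(5-4)! = 120.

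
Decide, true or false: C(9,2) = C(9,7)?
True
Symmetry C(n,k) = C(n,n-k): C(9,2) = 36 and C(9,7) = 36. Both sides agree, so the statement holds.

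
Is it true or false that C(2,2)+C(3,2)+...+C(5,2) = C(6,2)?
False

Explanation: Hockey stick identity gives Σ = C(6,3) = 20; RHS C(6,2) = 15.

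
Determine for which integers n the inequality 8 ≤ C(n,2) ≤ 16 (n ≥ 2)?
5, 6
C(4,2)=6; C(5,2)=10; C(6,2)=15; C(7,2)=21. So valid n = 5, 6.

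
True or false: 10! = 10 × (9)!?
True

Solution: By definition n! = n × (n-1)!, so 10! = 10 × 9!.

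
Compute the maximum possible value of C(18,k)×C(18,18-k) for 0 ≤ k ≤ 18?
C(18,k)·C(18,18-k) = C(18,k)², maximised at the centre k = 9: C(18,9)² = 2,363,904,400.
Final answer: 2,363,904,400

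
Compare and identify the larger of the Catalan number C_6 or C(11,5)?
C(11,5)

Explanation: C_6 = C(12,6)/(6+1) = 924/7 = 132; C(11,5) = 462.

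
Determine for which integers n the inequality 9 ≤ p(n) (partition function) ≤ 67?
6, 7, 8, 9, 10, 11

Explanation: Tabulating p(n) via p(n) = p(n−1) + p(n−2) − p(n−5) − p(n−7) + …: p(5)=7; p(6)=11; p(7)=15; p(8)=22; p(9)=30; p(10)=42; p(11)=56; p(12)=77. So valid n = 6, 7, 8, 9, 10, 11.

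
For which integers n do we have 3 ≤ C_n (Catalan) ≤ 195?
3, 4, 5, 6
C_2=2; C_3=5; C_4=14; C_5=42; C_6=132; C_7=429. So valid n = 3, 4, 5, 6.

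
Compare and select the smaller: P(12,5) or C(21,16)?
C(21,16)
P(12,5)=95,040, C(21,16)=20,349.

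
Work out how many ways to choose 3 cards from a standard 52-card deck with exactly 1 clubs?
9,633
13 clubs and 39 non-clubs: C(13,1) × C(39,2) = 13 × 741 = 9,633.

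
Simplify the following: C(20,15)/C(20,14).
C(n,k+1)/C(n,k) = (n−k)/(k+1). Here (20−14)/(14+1) = 6/15 = 2/5.

Answer: 2/5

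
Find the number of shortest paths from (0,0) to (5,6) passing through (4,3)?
140

Explanation: To (4,3): C(7,4)=35. From there: C(4,1)=4. Total: 140.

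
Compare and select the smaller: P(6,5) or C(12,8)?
C(12,8)

Reasoning: P(6,5)=720, C(12,8)=495.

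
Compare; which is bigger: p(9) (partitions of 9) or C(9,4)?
C(9,4)

Pentagonal recurrence p(n) = p(n−1) + p(n−2) − p(n−5) − p(n−7) + …: p(9) = p(8) + p(7) − p(4) − p(2) = 22 + 15 − 5 − 2 = 30; C(9,4) = 126.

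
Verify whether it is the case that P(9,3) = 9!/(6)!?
True

Explanation: Permutation formula P(n,k) = n!/(n-k)!: 9!/6! = 362,880/720 = 504 = P(9,3). The statement holds.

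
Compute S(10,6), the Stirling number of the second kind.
22,827

Solution: Using the Stirling recurrence: S(n,k) = k·S(n-1,k) + S(n-1,k-1)
S(10,6) = 6·S(9,6) + S(9,5)
         = 6·2646 + 6951
         = 15876 + 6951
         = 22,827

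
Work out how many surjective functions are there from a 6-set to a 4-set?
1,560

Working:
Onto functions = 4! × S(6,4)
First compute S(6,4) via recurrence:
Using the Stirling recurrence: S(n,k) = k·S(n-1,k) + S(n-1,k-1)
S(6,4) = 4·S(5,4) + S(5,3)
         = 4·10 + 25
         = 40 + 25
         = 65
Then: 24 × 65 = 1,560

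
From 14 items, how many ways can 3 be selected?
364

Reasoning: C(14,3) = 14! / (3! × (14-3)!)
         = 14! / (3! × 11!)
         = 364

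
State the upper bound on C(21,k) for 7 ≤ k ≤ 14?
352,716
C(21,k) is maximised at the centre of the row: C(21,10) = 352,716.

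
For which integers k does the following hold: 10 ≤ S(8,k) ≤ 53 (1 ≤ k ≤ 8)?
7

Working:
S(8,1)=1; S(8,2)=127; S(8,3)=966; S(8,4)=1,701; S(8,5)=1,050; S(8,6)=266; S(8,7)=28; S(8,8)=1. So valid k = 7.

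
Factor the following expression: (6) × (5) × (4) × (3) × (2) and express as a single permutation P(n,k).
P(6,5) = 6!/(1)!

Reasoning: Product of 5 consecutive descending integers starting at 6: P(6,5) = 6!/1! = 720.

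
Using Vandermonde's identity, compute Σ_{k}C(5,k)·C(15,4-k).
4,845

Working:
= C(5+15,4) = C(20,4) = 4,845.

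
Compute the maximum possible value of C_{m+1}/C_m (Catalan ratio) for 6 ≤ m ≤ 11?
46/13
C_{m+1}/C_m = 2(2m+1)/(m+2), which increases with m. Maximum at m = 11: 2·23/13 = 46/13.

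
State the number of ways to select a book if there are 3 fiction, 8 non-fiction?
11
By the addition principle: 3 + 8 = 11.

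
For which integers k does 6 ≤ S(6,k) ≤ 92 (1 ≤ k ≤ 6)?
S(6,1)=1; S(6,2)=31; S(6,3)=90; S(6,4)=65; S(6,5)=15; S(6,6)=1. So valid k = 2, 3, 4, 5.
Final answer: 2, 3, 4, 5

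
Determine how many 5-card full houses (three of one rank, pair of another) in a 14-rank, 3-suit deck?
546

Solution: Triple rank: 14. Triple suits: C(3,3)=1. Pair rank: 13. Pair suits: C(3,2)=3. Total: 546.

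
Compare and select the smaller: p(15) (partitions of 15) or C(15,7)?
p(15)

Solution: Pentagonal recurrence p(n) = p(n−1) + p(n−2) − p(n−5) − p(n−7) + …: p(15) = p(14) + p(13) − p(10) − p(8) + p(3) + p(0) = 135 + 101 − 42 − 22 + 3 + 1 = 176; C(15,7) = 6,435.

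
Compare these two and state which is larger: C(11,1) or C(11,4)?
C(11,1)=11, C(11,4)=330.

Answer: C(11,4)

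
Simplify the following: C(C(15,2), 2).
5,460

Reasoning: C(15,2) = 105, then C(105, 2) = 5,460.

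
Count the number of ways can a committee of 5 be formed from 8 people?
C(8,5) = 8! / (5! × (8-5)!)
         = 8! / (5! × 3!)
         = 56
Final answer: 56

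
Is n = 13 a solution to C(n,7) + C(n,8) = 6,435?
No

Solution: C(13,7) + C(13,8) = 1,716 + 1,287 = 3,003, which does not equal 6,435.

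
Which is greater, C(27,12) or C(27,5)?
C(27,12)
C(27,12)=17,383,860, C(27,5)=80,730.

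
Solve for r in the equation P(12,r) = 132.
2

P(12,r) = 12·11·…·(12−r+1), a product of r factors. Multiplying down from 12: 12 = 12; 12·11 = 132 ✓ (2 factors). So r = 2.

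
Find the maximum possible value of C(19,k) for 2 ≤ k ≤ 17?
92,378
C(19,k) is maximised at the centre of the row: C(19,9) = 92,378.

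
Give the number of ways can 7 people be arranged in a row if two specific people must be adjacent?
1,440
Treat pair as unit: (7-1)! arrangements × 2 internal orders = 1,440.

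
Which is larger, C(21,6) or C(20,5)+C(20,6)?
By Pascal's identity: C(21,6) = C(20,5)+C(20,6) = 54,264. Equal.

Answer: Equal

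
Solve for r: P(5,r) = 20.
2

Solution: P(5,r) = 5·4·…·(5−r+1), a product of r factors. Multiplying down from 5: 5 = 5; 5·4 = 20 ✓ (2 factors). So r = 2.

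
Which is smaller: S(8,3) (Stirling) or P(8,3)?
P(8,3)

Explanation: S(8,3) = 3·S(7,3) + S(7,2) = 3·301 + 63 = 966; P(8,3) = 336.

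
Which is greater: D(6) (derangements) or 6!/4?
D(6)
D(6) = (6-1)·[D(5) + D(4)] = 5·[44 + 9] = 265; 6!/4 = 720/4 = 180.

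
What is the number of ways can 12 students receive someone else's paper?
176,214,841

Using D(n) = (n-1)[D(n-1) + D(n-2)]:
D(12) = (12-1) × [D(11) + D(10)]
      = 11 × [14684570 + 1334961]
      = 11 × 16019531
      = 176,214,841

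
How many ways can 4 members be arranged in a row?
24

Explanation: Arrangements of 4 distinct objects: 4! = 24.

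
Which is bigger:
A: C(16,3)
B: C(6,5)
A

Solution: A=C(16,3)=560, B=C(6,5)=6.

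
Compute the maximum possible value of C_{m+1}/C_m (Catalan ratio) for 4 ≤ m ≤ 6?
13/4

C_{m+1}/C_m = 2(2m+1)/(m+2), which increases with m. Maximum at m = 6: 2·13/8 = 13/4.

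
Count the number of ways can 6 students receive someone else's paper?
Using D(n) = (n-1)[D(n-1) + D(n-2)]:
D(6) = (6-1) × [D(5) + D(4)]
      = 5 × [44 + 9]
      = 5 × 53
      = 265

Answer: 265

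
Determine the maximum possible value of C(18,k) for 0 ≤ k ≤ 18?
48,620

Maximum at k = 9: C(18,9) = 48,620.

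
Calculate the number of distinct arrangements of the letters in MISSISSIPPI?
Word has 11 letters (M=1, I=4, S=4, P=2). Arrangements: 11!/Π(k!) = 34,650.

Answer: 34,650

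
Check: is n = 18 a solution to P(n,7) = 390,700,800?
No

P(18,7) = 18·17·16·15·14·13·12 = 160,392,960, which does not equal 390,700,800.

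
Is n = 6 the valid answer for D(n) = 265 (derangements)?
Yes

Explanation: D(6) = (6-1)·[D(5) + D(4)] = 5·[44 + 9] = 265, which equals 265.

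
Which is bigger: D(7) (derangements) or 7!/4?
D(7) = (7-1)·[D(6) + D(5)] = 6·[265 + 44] = 1,854; 7!/4 = 5,040/4 = 1,260.
Final answer: D(7)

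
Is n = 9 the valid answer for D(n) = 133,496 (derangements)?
Yes

Solution: D(9) = (9-1)·[D(8) + D(7)] = 8·[14,833 + 1,854] = 133,496, which equals 133,496.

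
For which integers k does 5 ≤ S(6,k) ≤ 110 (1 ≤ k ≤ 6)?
2, 3, 4, 5

Solution: S(6,1)=1; S(6,2)=31; S(6,3)=90; S(6,4)=65; S(6,5)=15; S(6,6)=1. So valid k = 2, 3, 4, 5.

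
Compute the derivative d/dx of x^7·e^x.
(7x^6 + x^7)e^x

Solution: Product rule: d/dx[x^7]·e^x + x^7·d/dx[e^x] = 7x^{6}e^x + x^7e^x.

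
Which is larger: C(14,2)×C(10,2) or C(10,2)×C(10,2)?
C(14,2)×C(10,2)

Solution: C(14,2)×C(10,2)=4,095, C(10,2)×C(10,2)=2,025.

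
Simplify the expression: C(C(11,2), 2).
1,485

Solution: C(11,2) = 55, then C(55, 2) = 1,485.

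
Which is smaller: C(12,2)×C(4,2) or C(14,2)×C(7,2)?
C(12,2)×C(4,2)

Solution: C(12,2)×C(4,2)=396, C(14,2)×C(7,2)=1,911.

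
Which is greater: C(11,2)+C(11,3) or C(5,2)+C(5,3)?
C(11,2)+C(11,3)

Reasoning: First=220, Second=20.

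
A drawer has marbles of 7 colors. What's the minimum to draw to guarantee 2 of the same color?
8
Worst case: 1 of each = 7. One more: 8.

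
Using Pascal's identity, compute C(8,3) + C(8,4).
C(8,3) + C(8,4) = C(9,4) = 126.

Answer: 126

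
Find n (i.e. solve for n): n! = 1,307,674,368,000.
15

Explanation: n! is strictly increasing. 13! = 6,227,020,800, 14! = 87,178,291,200, 15! = 1,307,674,368,000 ✓. So n = 15.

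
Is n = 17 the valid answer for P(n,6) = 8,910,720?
Yes

Solution: P(17,6) = 17·16·15·14·13·12 = 8,910,720, which equals 8,910,720.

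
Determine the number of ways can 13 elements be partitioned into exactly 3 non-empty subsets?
This equals S(13,3), the Stirling number of the 2nd kind.
Using the Stirling recurrence: S(n,k) = k·S(n-1,k) + S(n-1,k-1)
S(13,3) = 3·S(12,3) + S(12,2)
         = 3·86526 + 2047
         = 259578 + 2047
         = 261,625
Final answer: 261,625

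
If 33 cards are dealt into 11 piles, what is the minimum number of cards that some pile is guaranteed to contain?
3

Solution: Pigeonhole: ⌈33/11⌉ = 3.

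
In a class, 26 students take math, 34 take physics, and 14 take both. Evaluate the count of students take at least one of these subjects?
46

|A∪B| = |A|+|B|-|A∩B| = 26+34-14 = 46.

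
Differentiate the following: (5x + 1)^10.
Chain rule: 10(5x+1)^{9} × 5 = 50(5x+1)^{9}.

Answer: 50(5x + 1)^9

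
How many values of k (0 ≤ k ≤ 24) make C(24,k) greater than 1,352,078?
Row 24 is unimodal and symmetric about k=24/2. C(24,9)=1,307,504 ≤ 1,352,078; C(24,10)=1,961,256 > 1,352,078; by symmetry C(24,k) > 1,352,078 for k = 10..14. That's 14 - 10 + 1 = 5 values.

Answer: 5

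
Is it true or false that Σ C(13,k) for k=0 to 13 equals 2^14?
False

Explanation: Binomial theorem: Σ C(13,k) = (1+1)^13 = 2^13 = 8,192; RHS 2^14 = 16,384.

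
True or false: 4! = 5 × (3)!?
False

Working:
4! = 4 × 3! = 24, but 5 × 3! = 30.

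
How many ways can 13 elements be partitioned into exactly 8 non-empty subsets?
1,899,612

This equals S(13,8), the Stirling number of the 2nd kind.
Using the Stirling recurrence: S(n,k) = k·S(n-1,k) + S(n-1,k-1)
S(13,8) = 8·S(12,8) + S(12,7)
         = 8·159027 + 627396
         = 1272216 + 627396
         = 1,899,612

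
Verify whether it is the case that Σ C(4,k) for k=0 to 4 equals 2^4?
True

Explanation: Binomial theorem: Σ C(4,k) = (1+1)^4 = 2^4 = 16; RHS 2^4 = 16.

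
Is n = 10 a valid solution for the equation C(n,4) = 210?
C(10,4) = 10·9·8·7/4! = 5,040/24 = 210, which equals 210.

Answer: Yes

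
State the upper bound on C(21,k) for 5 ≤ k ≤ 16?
C(21,k) is maximised at the centre of the row: C(21,10) = 352,716.
Final answer: 352,716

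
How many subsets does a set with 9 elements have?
512

Each element can be included or excluded: 2^9 = 512.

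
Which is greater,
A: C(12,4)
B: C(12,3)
A

Explanation: A=C(12,4)=495, B=C(12,3)=220.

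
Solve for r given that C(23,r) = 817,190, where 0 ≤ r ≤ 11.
9
C(23,r) is increasing for 0 ≤ r ≤ 11. Stepping up (C(23,r+1) = C(23,r)·(23−r)/(r+1)): C(23,1) = 23, C(23,2) = 253, C(23,3) = 1,771, C(23,4) = 8,855, C(23,5) = 33,649, C(23,6) = 100,947, C(23,7) = 245,157, C(23,8) = 490,314, C(23,9) = 817,190 ✓. So r = 9.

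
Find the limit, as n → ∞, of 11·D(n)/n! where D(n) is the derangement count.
D(n)/n! → 1/e, so 11·D(n)/n! → 11/e.

Answer: 11/e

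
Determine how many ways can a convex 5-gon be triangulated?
5

Working:
Using the Catalan number formula: C_n = C(2n, n) / (n+1)
C_3 = C(6, 3) / (3+1)
     = 20 / 4
     = 5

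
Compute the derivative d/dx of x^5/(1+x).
Quotient rule: [5x^{4}(1+x) - x^5]/(1+x)².

Answer: (5x^4(1+x) - x^5)/(1+x)²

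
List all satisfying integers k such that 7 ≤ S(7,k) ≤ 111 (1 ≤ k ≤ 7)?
2, 6

Explanation: S(7,1)=1; S(7,2)=63; S(7,3)=301; S(7,4)=350; S(7,5)=140; S(7,6)=21; S(7,7)=1. So valid k = 2, 6.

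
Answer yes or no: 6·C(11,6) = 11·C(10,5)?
Yes

Absorption identity k·C(n,k) = n·C(n-1,k-1). LHS = 6·462 = 2,772; RHS = 11·252 = 2,772.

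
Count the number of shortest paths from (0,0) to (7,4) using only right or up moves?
330

Reasoning: Choose 7 rights from 11 moves: C(11,7) = 330.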